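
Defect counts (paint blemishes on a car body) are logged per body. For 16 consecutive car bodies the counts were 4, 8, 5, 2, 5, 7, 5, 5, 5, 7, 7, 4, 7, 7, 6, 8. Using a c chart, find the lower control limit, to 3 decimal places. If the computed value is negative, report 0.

c̄ = (4 + 8 + 5 + 2 + 5 + 7 + 5 + 5 + 5 + 7 + 7 + 4 + 7 + 7 + 6 + 8) / 16 = 92 / 16 = 5.7500
LCL = c̄ − 3√c̄ = 5.7500 − 3 × 2.3979 = -1.4437 → 0 (cannot be negative)

0.000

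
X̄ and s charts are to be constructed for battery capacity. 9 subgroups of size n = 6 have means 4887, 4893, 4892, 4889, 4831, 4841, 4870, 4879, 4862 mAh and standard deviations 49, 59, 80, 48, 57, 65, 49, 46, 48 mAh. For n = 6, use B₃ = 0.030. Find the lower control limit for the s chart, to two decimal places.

s̄ = (49 + 59 + 80 + 48 + 57 + 65 + 49 + 46 + 48) / 9 = 55.6667
LCL_s = B₃·s̄ = 0.030 × 55.6667 = 1.6700

1.67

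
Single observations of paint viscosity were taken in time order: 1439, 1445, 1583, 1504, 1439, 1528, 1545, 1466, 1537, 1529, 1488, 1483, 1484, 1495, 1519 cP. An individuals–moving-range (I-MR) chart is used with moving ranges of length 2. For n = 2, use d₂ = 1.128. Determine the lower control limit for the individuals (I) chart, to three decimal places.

X̄ = (1439 + 1445 + 1583 + 1504 + 1439 + 1528 + 1545 + 1466 + 1537 + 1529 + 1488 + 1483 + 1484 + 1495 + 1519) / 15 = 1498.9333
Moving ranges: 6, 138, 79, 65, 89, 17, 79, 71, 8, 41, 5, 1, 11, 24; M̄R̄ = 634.0000 / 14 = 45.2857
LCL = X̄ − 3·M̄R̄/d₂ = 1498.9333 − 3 × 45.2857 / 1.128 = 1378.4926

1378.493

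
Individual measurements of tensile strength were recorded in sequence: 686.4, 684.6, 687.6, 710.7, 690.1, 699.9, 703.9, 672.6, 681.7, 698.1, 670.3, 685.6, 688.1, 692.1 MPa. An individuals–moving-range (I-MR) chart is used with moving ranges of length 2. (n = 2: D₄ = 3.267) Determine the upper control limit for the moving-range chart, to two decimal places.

Moving ranges: 1.8, 3.0, 23.1, 20.6, 9.8, 4.0, 31.3, 9.1, 16.4, 27.8, 15.3, 2.5, 4.0; M̄R̄ = 168.7000 / 13 = 12.9769
UCL_MR = D₄·M̄R̄ = 3.267 × 12.9769 = 42.3956

42.40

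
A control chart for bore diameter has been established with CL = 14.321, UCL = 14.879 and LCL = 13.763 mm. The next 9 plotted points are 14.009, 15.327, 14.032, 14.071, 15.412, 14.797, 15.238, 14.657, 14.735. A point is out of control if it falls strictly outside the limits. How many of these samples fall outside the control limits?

3

Compare each point to [13.763, 14.879]: sample 2 = 15.327 > UCL; sample 5 = 15.412 > UCL; sample 7 = 15.238 > UCL.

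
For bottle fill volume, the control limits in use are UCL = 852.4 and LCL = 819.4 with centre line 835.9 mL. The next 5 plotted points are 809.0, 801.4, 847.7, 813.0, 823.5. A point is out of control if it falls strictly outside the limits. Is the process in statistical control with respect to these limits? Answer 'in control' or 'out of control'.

out of control

Compare each point to [819.4, 852.4]: sample 1 = 809.0 < LCL; sample 2 = 801.4 < LCL; sample 4 = 813.0 < LCL.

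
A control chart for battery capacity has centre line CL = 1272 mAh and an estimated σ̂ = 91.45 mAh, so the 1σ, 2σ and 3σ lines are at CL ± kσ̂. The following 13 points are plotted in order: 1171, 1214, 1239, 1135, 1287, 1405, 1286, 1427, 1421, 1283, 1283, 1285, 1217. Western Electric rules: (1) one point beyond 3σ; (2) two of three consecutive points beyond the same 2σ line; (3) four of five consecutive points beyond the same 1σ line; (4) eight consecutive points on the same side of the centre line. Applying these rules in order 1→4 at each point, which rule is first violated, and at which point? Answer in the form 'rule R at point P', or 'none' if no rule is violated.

Zone of each point (C = within 1σ̂, B = 1σ̂–2σ̂, A = 2σ̂–3σ̂, * = beyond 3σ̂; sign = side of CL): 1:-B, 2:-C, 3:-C, 4:-B, 5:+C, 6:+B, 7:+C, 8:+B, 9:+B, 10:+C, 11:+C, 12:+C, 13:-C
Rule 4 (eight consecutive points on the same side of the centre line) is satisfied at point 12.

rule 4 at point 12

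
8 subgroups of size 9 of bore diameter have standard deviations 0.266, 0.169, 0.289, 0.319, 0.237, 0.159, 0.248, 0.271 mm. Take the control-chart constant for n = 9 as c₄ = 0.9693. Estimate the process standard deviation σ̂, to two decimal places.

s̄ = (0.266 + 0.169 + 0.289 + 0.319 + 0.237 + 0.159 + 0.248 + 0.271) / 8 = 0.2447
σ̂ = s̄ / c₄ = 0.2447 / 0.9693 = 0.2525

0.25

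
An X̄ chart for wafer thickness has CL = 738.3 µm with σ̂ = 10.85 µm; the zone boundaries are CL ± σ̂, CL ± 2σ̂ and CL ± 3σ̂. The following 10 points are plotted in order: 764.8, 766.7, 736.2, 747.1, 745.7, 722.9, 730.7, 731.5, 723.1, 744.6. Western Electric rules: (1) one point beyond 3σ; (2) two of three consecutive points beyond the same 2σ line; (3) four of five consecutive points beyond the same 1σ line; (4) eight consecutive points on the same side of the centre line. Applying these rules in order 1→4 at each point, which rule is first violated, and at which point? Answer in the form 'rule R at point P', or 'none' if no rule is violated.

rule 2 at point 2

Zone of each point (C = within 1σ̂, B = 1σ̂–2σ̂, A = 2σ̂–3σ̂, * = beyond 3σ̂; sign = side of CL): 1:+A, 2:+A, 3:-C, 4:+C, 5:+C, 6:-B, 7:-C, 8:-C, 9:-B, 10:+C
Rule 2 (two of three consecutive points beyond the same 2σ limit) is satisfied at point 2.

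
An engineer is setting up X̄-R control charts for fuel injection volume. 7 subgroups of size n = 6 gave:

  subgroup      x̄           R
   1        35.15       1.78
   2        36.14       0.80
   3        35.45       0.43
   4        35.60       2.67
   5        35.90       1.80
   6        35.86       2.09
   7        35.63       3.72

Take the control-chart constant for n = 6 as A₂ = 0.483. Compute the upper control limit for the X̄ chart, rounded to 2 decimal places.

X̄̄ = (35.15 + 36.14 + 35.45 + 35.60 + 35.90 + 35.86 + 35.63) / 7 = 249.7300 / 7 = 35.6757
R̄ = (1.78 + 0.80 + 0.43 + 2.67 + 1.80 + 2.09 + 3.72) / 7 = 13.2900 / 7 = 1.8986
UCL = X̄̄ + A₂·R̄ = 35.6757 + 0.483 × 1.8986 = 36.5927

36.59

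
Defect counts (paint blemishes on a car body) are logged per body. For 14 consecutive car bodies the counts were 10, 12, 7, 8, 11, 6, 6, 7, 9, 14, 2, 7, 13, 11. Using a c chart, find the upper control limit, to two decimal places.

17.68

c̄ = (10 + 12 + 7 + 8 + 11 + 6 + 6 + 7 + 9 + 14 + 2 + 7 + 13 + 11) / 14 = 123 / 14 = 8.7857
UCL = c̄ + 3√c̄ = 8.7857 + 3 × √8.7857 = 8.7857 + 3 × 2.9641 = 17.6779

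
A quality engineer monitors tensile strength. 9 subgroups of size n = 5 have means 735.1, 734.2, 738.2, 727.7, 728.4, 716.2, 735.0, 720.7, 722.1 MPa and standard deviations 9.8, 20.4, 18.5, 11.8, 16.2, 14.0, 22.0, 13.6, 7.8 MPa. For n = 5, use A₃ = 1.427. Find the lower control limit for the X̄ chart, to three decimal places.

X̄̄ = (735.1 + 734.2 + 738.2 + 727.7 + 728.4 + 716.2 + 735.0 + 720.7 + 722.1) / 9 = 728.6222
s̄ = (9.8 + 20.4 + 18.5 + 11.8 + 16.2 + 14.0 + 22.0 + 13.6 + 7.8) / 9 = 14.9000
LCL = X̄̄ − A₃·s̄ = 728.6222 − 1.427 × 14.9000 = 707.3599

707.360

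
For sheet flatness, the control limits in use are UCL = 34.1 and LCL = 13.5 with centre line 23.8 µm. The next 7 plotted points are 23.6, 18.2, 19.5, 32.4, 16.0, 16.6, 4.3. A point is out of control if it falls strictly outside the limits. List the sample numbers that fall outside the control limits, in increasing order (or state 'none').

Compare each point to [13.5, 34.1]: sample 7 = 4.3 < LCL.

7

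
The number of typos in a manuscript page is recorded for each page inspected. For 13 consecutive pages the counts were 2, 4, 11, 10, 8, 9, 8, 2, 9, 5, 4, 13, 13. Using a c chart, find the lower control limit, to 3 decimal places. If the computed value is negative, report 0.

0.000

c̄ = (2 + 4 + 11 + 10 + 8 + 9 + 8 + 2 + 9 + 5 + 4 + 13 + 13) / 13 = 98 / 13 = 7.5385
LCL = c̄ − 3√c̄ = 7.5385 − 3 × 2.7456 = -0.6984 → 0 (cannot be negative)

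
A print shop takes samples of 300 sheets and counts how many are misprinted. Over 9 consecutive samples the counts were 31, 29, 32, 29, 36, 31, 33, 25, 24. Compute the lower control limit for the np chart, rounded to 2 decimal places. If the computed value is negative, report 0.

p̄ = Σdᵢ / (k·n) = 270 / (9 × 300) = 0.10000
LCL = np̄ − 3·√(np̄(1−p̄)) = 30.0000 − 3 × 5.1962 = 14.4115

14.41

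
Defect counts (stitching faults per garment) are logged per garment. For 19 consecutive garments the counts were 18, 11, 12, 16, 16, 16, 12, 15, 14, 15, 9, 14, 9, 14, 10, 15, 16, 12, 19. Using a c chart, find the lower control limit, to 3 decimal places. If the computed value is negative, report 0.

c̄ = (18 + 11 + 12 + 16 + 16 + 16 + 12 + 15 + 14 + 15 + 9 + 14 + 9 + 14 + 10 + 15 + 16 + 12 + 19) / 19 = 263 / 19 = 13.8421
LCL = c̄ − 3√c̄ = 13.8421 − 3 × 3.7205 = 2.6806

2.681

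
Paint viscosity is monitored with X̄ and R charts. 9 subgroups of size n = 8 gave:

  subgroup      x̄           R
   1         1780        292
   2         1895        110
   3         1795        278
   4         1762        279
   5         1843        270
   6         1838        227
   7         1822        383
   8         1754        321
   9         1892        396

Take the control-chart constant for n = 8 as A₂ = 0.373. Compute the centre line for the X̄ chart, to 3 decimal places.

1820.111

X̄̄ = (1780 + 1895 + 1795 + 1762 + 1843 + 1838 + 1822 + 1754 + 1892) / 9 = 16381.0000 / 9 = 1820.1111
CL = X̄̄ = 1820.1111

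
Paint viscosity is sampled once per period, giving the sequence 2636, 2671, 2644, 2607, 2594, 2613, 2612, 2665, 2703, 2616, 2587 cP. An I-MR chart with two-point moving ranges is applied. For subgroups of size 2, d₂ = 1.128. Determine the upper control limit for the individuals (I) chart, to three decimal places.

X̄ = (2636 + 2671 + 2644 + 2607 + 2594 + 2613 + 2612 + 2665 + 2703 + 2616 + 2587) / 11 = 2631.6364
Moving ranges: 35, 27, 37, 13, 19, 1, 53, 38, 87, 29; M̄R̄ = 339.0000 / 10 = 33.9000
UCL = X̄ + 3·M̄R̄/d₂ = 2631.6364 + 3 × 33.9000 / 1.128 = 2721.7959

2721.796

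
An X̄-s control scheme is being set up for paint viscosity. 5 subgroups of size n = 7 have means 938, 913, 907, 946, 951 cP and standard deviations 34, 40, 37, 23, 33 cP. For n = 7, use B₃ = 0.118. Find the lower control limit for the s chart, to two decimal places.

s̄ = (34 + 40 + 37 + 23 + 33) / 5 = 33.4000
LCL_s = B₃·s̄ = 0.118 × 33.4000 = 3.9412

3.94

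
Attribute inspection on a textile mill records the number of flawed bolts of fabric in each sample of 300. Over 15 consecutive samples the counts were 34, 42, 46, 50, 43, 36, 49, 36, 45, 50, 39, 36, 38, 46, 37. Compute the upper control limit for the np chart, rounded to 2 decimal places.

p̄ = Σdᵢ / (k·n) = 627 / (15 × 300) = 0.13933
UCL = np̄ + 3·√(np̄(1−p̄)) = 41.8000 + 3 × √(41.8000×0.86067) = 41.8000 + 3 × 5.9980 = 59.7940

59.79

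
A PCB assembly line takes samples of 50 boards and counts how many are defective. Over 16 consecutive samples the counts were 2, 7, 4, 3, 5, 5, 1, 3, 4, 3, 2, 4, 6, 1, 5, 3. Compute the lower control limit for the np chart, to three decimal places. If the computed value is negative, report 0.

0.000

p̄ = Σdᵢ / (k·n) = 58 / (16 × 50) = 0.07250
LCL = np̄ − 3·√(np̄(1−p̄)) = 3.6250 − 3 × 1.8336 = -1.8759 → 0 (negative, so LCL = 0)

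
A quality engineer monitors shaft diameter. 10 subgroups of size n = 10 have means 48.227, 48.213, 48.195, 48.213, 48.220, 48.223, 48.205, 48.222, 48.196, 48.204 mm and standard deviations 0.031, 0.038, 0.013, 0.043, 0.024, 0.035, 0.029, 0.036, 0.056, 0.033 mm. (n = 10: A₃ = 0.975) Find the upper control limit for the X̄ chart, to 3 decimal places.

X̄̄ = (48.227 + 48.213 + 48.195 + 48.213 + 48.220 + 48.223 + 48.205 + 48.222 + 48.196 + 48.204) / 10 = 48.2118
s̄ = (0.031 + 0.038 + 0.013 + 0.043 + 0.024 + 0.035 + 0.029 + 0.036 + 0.056 + 0.033) / 10 = 0.0338
UCL = X̄̄ + A₃·s̄ = 48.2118 + 0.975 × 0.0338 = 48.2448

48.245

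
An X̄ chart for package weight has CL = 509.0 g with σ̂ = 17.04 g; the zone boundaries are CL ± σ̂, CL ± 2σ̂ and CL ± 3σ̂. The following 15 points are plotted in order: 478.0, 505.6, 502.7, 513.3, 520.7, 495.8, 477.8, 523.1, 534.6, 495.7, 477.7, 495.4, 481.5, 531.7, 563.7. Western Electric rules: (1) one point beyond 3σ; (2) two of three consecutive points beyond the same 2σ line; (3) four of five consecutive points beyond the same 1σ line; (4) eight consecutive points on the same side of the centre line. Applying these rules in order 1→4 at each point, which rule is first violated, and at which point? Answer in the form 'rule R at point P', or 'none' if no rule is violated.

rule 1 at point 15

Zone of each point (C = within 1σ̂, B = 1σ̂–2σ̂, A = 2σ̂–3σ̂, * = beyond 3σ̂; sign = side of CL): 1:-B, 2:-C, 3:-C, 4:+C, 5:+C, 6:-C, 7:-B, 8:+C, 9:+B, 10:-C, 11:-B, 12:-C, 13:-B, 14:+B, 15:+*
Rule 1 (one point beyond the 3σ limits) is satisfied at point 15.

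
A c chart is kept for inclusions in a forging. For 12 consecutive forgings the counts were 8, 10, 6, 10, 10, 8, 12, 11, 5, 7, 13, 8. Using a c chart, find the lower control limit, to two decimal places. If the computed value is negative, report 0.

0.00

c̄ = (8 + 10 + 6 + 10 + 10 + 8 + 12 + 11 + 5 + 7 + 13 + 8) / 12 = 108 / 12 = 9.0000
LCL = c̄ − 3√c̄ = 9.0000 − 3 × 3.0000 = 0.0000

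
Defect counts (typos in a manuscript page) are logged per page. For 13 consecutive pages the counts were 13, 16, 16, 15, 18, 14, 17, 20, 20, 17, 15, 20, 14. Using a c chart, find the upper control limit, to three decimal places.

28.739

c̄ = (13 + 16 + 16 + 15 + 18 + 14 + 17 + 20 + 20 + 17 + 15 + 20 + 14) / 13 = 215 / 13 = 16.5385
UCL = c̄ + 3√c̄ = 16.5385 + 3 × √16.5385 = 16.5385 + 3 × 4.0668 = 28.7387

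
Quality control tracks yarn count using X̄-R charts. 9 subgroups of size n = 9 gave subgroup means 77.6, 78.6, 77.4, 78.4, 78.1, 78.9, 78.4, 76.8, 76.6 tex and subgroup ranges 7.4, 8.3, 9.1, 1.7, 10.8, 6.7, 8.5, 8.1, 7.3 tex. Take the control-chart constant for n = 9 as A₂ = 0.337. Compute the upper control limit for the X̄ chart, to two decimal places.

X̄̄ = (77.6 + 78.6 + 77.4 + 78.4 + 78.1 + 78.9 + 78.4 + 76.8 + 76.6) / 9 = 700.8000 / 9 = 77.8667
R̄ = (7.4 + 8.3 + 9.1 + 1.7 + 10.8 + 6.7 + 8.5 + 8.1 + 7.3) / 9 = 67.9000 / 9 = 7.5444
UCL = X̄̄ + A₂·R̄ = 77.8667 + 0.337 × 7.5444 = 80.4091

80.41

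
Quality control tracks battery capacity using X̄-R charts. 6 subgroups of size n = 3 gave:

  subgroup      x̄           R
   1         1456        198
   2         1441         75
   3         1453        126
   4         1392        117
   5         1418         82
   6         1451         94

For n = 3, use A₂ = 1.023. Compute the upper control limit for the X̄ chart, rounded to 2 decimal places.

1553.15

X̄̄ = (1456 + 1441 + 1453 + 1392 + 1418 + 1451) / 6 = 8611.0000 / 6 = 1435.1667
R̄ = (198 + 75 + 126 + 117 + 82 + 94) / 6 = 692.0000 / 6 = 115.3333
UCL = X̄̄ + A₂·R̄ = 1435.1667 + 1.023 × 115.3333 = 1553.1527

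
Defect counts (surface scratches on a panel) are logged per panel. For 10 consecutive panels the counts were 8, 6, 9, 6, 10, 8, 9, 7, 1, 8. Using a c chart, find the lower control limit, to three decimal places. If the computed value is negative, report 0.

c̄ = (8 + 6 + 9 + 6 + 10 + 8 + 9 + 7 + 1 + 8) / 10 = 72 / 10 = 7.2000
LCL = c̄ − 3√c̄ = 7.2000 − 3 × 2.6833 = -0.8498 → 0 (cannot be negative)

0.000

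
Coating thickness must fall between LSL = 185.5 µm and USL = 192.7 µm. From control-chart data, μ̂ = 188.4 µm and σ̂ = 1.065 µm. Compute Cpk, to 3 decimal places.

Cpu = (USL − μ̂) / (3σ̂) = (192.7 − 188.4) / (3 × 1.065) = 1.3459; Cpl = (μ̂ − LSL) / (3σ̂) = (188.4 − 185.5) / (3 × 1.065) = 0.9077; Cpk = min(Cpu, Cpl) = 0.9077

0.908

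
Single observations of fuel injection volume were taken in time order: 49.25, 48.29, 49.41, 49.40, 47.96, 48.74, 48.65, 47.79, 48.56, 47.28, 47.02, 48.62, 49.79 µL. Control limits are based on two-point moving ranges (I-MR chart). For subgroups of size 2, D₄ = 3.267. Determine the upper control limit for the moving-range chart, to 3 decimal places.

Moving ranges: 0.96, 1.12, 0.01, 1.44, 0.78, 0.09, 0.86, 0.77, 1.28, 0.26, 1.60, 1.17; M̄R̄ = 10.3400 / 12 = 0.8617
UCL_MR = D₄·M̄R̄ = 3.267 × 0.8617 = 2.8151

2.815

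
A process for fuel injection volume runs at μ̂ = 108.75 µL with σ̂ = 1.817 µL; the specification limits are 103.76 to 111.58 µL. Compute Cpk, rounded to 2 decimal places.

Cpu = (USL − μ̂) / (3σ̂) = (111.58 − 108.75) / (3 × 1.817) = 0.5192; Cpl = (μ̂ − LSL) / (3σ̂) = (108.75 − 103.76) / (3 × 1.817) = 0.9154; Cpk = min(Cpu, Cpl) = 0.5192

0.52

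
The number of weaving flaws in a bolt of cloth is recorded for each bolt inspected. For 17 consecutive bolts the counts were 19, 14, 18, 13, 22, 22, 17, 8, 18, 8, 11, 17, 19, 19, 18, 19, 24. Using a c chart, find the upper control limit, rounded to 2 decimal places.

c̄ = (19 + 14 + 18 + 13 + 22 + 22 + 17 + 8 + 18 + 8 + 11 + 17 + 19 + 19 + 18 + 19 + 24) / 17 = 286 / 17 = 16.8235
UCL = c̄ + 3√c̄ = 16.8235 + 3 × √16.8235 = 16.8235 + 3 × 4.1016 = 29.1285

29.13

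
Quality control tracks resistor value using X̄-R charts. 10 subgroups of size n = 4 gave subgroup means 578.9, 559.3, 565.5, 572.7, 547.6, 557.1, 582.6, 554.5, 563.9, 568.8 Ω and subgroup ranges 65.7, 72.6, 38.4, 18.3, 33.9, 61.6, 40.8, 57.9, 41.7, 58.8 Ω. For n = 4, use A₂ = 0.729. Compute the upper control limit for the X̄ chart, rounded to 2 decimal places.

600.79

X̄̄ = (578.9 + 559.3 + 565.5 + 572.7 + 547.6 + 557.1 + 582.6 + 554.5 + 563.9 + 568.8) / 10 = 5650.9000 / 10 = 565.0900
R̄ = (65.7 + 72.6 + 38.4 + 18.3 + 33.9 + 61.6 + 40.8 + 57.9 + 41.7 + 58.8) / 10 = 489.7000 / 10 = 48.9700
UCL = X̄̄ + A₂·R̄ = 565.0900 + 0.729 × 48.9700 = 600.7891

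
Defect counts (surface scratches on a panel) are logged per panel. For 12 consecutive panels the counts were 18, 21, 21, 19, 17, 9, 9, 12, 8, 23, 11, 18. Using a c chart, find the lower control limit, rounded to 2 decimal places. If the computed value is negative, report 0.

c̄ = (18 + 21 + 21 + 19 + 17 + 9 + 9 + 12 + 8 + 23 + 11 + 18) / 12 = 186 / 12 = 15.5000
LCL = c̄ − 3√c̄ = 15.5000 − 3 × 3.9370 = 3.6890

3.69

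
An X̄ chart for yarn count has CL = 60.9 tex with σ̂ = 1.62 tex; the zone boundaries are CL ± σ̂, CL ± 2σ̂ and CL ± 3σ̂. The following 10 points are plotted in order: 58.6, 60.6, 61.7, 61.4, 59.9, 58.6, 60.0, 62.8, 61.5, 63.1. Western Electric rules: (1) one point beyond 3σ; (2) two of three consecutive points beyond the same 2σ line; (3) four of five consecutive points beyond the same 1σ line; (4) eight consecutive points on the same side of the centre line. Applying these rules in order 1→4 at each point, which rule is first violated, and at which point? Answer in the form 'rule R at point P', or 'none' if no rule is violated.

Zone of each point (C = within 1σ̂, B = 1σ̂–2σ̂, A = 2σ̂–3σ̂, * = beyond 3σ̂; sign = side of CL): 1:-B, 2:-C, 3:+C, 4:+C, 5:-C, 6:-B, 7:-C, 8:+B, 9:+C, 10:+B
No rule fires across all 10 points.

none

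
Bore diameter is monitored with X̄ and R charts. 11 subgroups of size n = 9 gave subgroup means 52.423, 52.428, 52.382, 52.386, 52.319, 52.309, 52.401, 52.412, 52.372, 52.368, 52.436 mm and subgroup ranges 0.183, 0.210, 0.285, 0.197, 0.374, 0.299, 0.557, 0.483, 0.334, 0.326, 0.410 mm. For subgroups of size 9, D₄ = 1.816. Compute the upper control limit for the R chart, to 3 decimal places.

0.604

R̄ = (0.183 + 0.210 + 0.285 + 0.197 + 0.374 + 0.299 + 0.557 + 0.483 + 0.334 + 0.326 + 0.410) / 11 = 3.6580 / 11 = 0.3325
UCL_R = D₄·R̄ = 1.816 × 0.3325 = 0.6039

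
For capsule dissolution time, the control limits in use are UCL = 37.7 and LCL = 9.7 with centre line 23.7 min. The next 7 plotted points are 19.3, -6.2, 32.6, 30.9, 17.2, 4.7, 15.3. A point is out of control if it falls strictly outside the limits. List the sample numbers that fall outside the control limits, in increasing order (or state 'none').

Compare each point to [9.7, 37.7]: sample 2 = -6.2 < LCL; sample 6 = 4.7 < LCL.

2, 6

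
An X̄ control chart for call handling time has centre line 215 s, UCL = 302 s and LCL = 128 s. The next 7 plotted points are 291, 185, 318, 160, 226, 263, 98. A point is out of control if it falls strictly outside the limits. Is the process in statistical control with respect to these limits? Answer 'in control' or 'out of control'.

out of control

Compare each point to [128, 302]: sample 3 = 318 > UCL; sample 7 = 98 < LCL.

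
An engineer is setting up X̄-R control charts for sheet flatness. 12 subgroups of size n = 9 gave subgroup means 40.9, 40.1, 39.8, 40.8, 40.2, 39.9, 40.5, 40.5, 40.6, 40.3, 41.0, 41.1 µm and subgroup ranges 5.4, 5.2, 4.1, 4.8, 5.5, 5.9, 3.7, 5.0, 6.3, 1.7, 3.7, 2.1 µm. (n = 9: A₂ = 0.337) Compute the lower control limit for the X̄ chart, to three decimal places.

X̄̄ = (40.9 + 40.1 + 39.8 + 40.8 + 40.2 + 39.9 + 40.5 + 40.5 + 40.6 + 40.3 + 41.0 + 41.1) / 12 = 485.7000 / 12 = 40.4750
R̄ = (5.4 + 5.2 + 4.1 + 4.8 + 5.5 + 5.9 + 3.7 + 5.0 + 6.3 + 1.7 + 3.7 + 2.1) / 12 = 53.4000 / 12 = 4.4500
LCL = X̄̄ − A₂·R̄ = 40.4750 − 0.337 × 4.4500 = 38.9753

38.975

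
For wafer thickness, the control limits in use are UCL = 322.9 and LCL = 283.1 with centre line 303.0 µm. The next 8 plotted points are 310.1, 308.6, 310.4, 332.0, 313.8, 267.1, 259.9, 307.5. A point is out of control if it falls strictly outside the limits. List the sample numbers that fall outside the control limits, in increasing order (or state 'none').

Compare each point to [283.1, 322.9]: sample 4 = 332.0 > UCL; sample 6 = 267.1 < LCL; sample 7 = 259.9 < LCL.

4, 6, 7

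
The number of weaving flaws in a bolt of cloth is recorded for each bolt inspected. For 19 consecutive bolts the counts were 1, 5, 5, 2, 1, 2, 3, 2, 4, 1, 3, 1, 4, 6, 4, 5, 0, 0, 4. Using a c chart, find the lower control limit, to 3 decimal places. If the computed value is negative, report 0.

c̄ = (1 + 5 + 5 + 2 + 1 + 2 + 3 + 2 + 4 + 1 + 3 + 1 + 4 + 6 + 4 + 5 + 0 + 0 + 4) / 19 = 53 / 19 = 2.7895
LCL = c̄ − 3√c̄ = 2.7895 − 3 × 1.6702 = -2.2210 → 0 (cannot be negative)

0.000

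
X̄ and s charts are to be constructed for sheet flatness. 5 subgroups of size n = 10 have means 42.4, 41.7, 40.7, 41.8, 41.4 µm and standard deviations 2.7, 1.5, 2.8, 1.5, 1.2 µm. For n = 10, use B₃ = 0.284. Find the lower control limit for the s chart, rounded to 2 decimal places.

s̄ = (2.7 + 1.5 + 2.8 + 1.5 + 1.2) / 5 = 1.9400
LCL_s = B₃·s̄ = 0.284 × 1.9400 = 0.5510

0.55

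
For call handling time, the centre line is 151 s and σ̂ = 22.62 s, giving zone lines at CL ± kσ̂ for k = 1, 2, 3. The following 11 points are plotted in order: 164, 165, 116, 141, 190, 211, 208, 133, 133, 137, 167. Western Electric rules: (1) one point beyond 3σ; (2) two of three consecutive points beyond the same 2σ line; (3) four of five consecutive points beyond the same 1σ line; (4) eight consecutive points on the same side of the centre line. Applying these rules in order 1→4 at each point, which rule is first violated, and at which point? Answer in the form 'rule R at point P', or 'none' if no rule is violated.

rule 2 at point 7

Zone of each point (C = within 1σ̂, B = 1σ̂–2σ̂, A = 2σ̂–3σ̂, * = beyond 3σ̂; sign = side of CL): 1:+C, 2:+C, 3:-B, 4:-C, 5:+B, 6:+A, 7:+A, 8:-C, 9:-C, 10:-C, 11:+C
Rule 2 (two of three consecutive points beyond the same 2σ limit) is satisfied at point 7.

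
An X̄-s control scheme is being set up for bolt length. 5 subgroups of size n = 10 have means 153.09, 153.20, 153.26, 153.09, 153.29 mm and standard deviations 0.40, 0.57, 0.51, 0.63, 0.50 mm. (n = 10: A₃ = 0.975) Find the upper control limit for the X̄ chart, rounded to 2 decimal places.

153.69

X̄̄ = (153.09 + 153.20 + 153.26 + 153.09 + 153.29) / 5 = 153.1860
s̄ = (0.40 + 0.57 + 0.51 + 0.63 + 0.50) / 5 = 0.5220
UCL = X̄̄ + A₃·s̄ = 153.1860 + 0.975 × 0.5220 = 153.6949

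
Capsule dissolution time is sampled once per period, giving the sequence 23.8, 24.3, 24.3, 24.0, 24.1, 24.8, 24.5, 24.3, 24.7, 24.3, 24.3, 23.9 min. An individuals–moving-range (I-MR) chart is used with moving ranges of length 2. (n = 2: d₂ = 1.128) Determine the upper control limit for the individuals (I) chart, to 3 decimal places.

25.073

X̄ = (23.8 + 24.3 + 24.3 + 24.0 + 24.1 + 24.8 + 24.5 + 24.3 + 24.7 + 24.3 + 24.3 + 23.9) / 12 = 24.2750
Moving ranges: 0.5, 0.0, 0.3, 0.1, 0.7, 0.3, 0.2, 0.4, 0.4, 0.0, 0.4; M̄R̄ = 3.3000 / 11 = 0.3000
UCL = X̄ + 3·M̄R̄/d₂ = 24.2750 + 3 × 0.3000 / 1.128 = 25.0729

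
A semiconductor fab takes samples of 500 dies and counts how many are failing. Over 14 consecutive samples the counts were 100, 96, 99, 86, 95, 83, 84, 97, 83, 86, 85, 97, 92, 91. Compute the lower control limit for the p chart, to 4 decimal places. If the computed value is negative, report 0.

0.1302

p̄ = Σdᵢ / (k·n) = 1274 / (14 × 500) = 0.18200
LCL = p̄ − 3·√(p̄(1−p̄)/n) = 0.18200 − 3 × 0.01726 = 0.13023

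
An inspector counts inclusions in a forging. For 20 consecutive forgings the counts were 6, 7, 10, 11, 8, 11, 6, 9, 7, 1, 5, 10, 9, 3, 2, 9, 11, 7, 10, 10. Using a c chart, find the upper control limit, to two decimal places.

c̄ = (6 + 7 + 10 + 11 + 8 + 11 + 6 + 9 + 7 + 1 + 5 + 10 + 9 + 3 + 2 + 9 + 11 + 7 + 10 + 10) / 20 = 152 / 20 = 7.6000
UCL = c̄ + 3√c̄ = 7.6000 + 3 × √7.6000 = 7.6000 + 3 × 2.7568 = 15.8704

15.87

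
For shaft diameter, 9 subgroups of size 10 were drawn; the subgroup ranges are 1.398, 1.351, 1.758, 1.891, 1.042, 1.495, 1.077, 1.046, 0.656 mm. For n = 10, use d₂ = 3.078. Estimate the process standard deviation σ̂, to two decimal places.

0.42

R̄ = (1.398 + 1.351 + 1.758 + 1.891 + 1.042 + 1.495 + 1.077 + 1.046 + 0.656) / 9 = 1.3016
σ̂ = R̄ / d₂ = 1.3016 / 3.078 = 0.4229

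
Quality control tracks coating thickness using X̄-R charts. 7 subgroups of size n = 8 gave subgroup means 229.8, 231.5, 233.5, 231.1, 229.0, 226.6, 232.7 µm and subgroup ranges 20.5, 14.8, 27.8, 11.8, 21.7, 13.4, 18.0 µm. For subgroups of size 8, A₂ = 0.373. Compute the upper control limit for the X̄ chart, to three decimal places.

X̄̄ = (229.8 + 231.5 + 233.5 + 231.1 + 229.0 + 226.6 + 232.7) / 7 = 1614.2000 / 7 = 230.6000
R̄ = (20.5 + 14.8 + 27.8 + 11.8 + 21.7 + 13.4 + 18.0) / 7 = 128.0000 / 7 = 18.2857
UCL = X̄̄ + A₂·R̄ = 230.6000 + 0.373 × 18.2857 = 237.4206

237.421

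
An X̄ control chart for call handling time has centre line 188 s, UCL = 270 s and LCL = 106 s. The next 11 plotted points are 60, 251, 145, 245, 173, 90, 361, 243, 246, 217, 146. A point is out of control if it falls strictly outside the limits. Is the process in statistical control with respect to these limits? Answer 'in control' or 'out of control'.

out of control

Compare each point to [106, 270]: sample 1 = 60 < LCL; sample 6 = 90 < LCL; sample 7 = 361 > UCL.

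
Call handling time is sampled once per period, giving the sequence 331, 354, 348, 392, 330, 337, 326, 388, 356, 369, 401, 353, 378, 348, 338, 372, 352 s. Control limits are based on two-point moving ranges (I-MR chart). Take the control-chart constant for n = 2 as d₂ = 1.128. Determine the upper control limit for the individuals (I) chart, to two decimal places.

433.53

X̄ = (331 + 354 + 348 + 392 + 330 + 337 + 326 + 388 + 356 + 369 + 401 + 353 + 378 + 348 + 338 + 372 + 352) / 17 = 357.2353
Moving ranges: 23, 6, 44, 62, 7, 11, 62, 32, 13, 32, 48, 25, 30, 10, 34, 20; M̄R̄ = 459.0000 / 16 = 28.6875
UCL = X̄ + 3·M̄R̄/d₂ = 357.2353 + 3 × 28.6875 / 1.128 = 433.5318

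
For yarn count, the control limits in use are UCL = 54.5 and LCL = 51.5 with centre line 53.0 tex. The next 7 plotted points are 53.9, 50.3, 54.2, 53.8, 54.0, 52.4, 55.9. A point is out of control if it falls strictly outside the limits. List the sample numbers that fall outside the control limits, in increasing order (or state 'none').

2, 7

Compare each point to [51.5, 54.5]: sample 2 = 50.3 < LCL; sample 7 = 55.9 > UCL.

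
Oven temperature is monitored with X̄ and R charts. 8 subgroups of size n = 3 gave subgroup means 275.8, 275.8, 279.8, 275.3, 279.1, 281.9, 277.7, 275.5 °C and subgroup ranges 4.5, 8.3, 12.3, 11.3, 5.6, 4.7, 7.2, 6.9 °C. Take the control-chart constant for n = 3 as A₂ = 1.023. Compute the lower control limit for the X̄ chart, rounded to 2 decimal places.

269.84

X̄̄ = (275.8 + 275.8 + 279.8 + 275.3 + 279.1 + 281.9 + 277.7 + 275.5) / 8 = 2220.9000 / 8 = 277.6125
R̄ = (4.5 + 8.3 + 12.3 + 11.3 + 5.6 + 4.7 + 7.2 + 6.9) / 8 = 60.8000 / 8 = 7.6000
LCL = X̄̄ − A₂·R̄ = 277.6125 − 1.023 × 7.6000 = 269.8377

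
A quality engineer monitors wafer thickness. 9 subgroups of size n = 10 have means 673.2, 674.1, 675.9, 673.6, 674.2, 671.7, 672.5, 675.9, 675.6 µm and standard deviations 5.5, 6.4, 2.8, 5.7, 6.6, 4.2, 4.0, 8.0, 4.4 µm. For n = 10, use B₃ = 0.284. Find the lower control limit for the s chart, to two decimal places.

s̄ = (5.5 + 6.4 + 2.8 + 5.7 + 6.6 + 4.2 + 4.0 + 8.0 + 4.4) / 9 = 5.2889
LCL_s = B₃·s̄ = 0.284 × 5.2889 = 1.5020

1.50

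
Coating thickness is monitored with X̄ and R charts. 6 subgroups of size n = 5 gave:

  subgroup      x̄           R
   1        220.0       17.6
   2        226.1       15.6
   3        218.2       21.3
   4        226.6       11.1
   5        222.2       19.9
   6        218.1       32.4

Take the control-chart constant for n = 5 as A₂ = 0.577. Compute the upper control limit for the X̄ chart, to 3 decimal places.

X̄̄ = (220.0 + 226.1 + 218.2 + 226.6 + 222.2 + 218.1) / 6 = 1331.2000 / 6 = 221.8667
R̄ = (17.6 + 15.6 + 21.3 + 11.1 + 19.9 + 32.4) / 6 = 117.9000 / 6 = 19.6500
UCL = X̄̄ + A₂·R̄ = 221.8667 + 0.577 × 19.6500 = 233.2047

233.205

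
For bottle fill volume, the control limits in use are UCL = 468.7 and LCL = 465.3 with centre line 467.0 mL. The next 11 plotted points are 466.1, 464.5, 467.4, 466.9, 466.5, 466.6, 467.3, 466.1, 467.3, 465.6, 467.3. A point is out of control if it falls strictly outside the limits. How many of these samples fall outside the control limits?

1

Compare each point to [465.3, 468.7]: sample 2 = 464.5 < LCL.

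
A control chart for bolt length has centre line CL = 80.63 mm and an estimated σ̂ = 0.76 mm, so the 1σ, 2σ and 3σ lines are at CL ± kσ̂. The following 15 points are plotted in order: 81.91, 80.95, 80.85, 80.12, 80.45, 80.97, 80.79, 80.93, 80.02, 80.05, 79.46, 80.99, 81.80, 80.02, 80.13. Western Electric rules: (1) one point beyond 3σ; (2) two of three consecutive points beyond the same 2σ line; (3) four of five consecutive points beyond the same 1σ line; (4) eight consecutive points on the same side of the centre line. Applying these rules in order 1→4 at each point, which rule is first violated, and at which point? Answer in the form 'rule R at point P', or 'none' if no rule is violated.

Zone of each point (C = within 1σ̂, B = 1σ̂–2σ̂, A = 2σ̂–3σ̂, * = beyond 3σ̂; sign = side of CL): 1:+B, 2:+C, 3:+C, 4:-C, 5:-C, 6:+C, 7:+C, 8:+C, 9:-C, 10:-C, 11:-B, 12:+C, 13:+B, 14:-C, 15:-C
No rule fires across all 15 points.

none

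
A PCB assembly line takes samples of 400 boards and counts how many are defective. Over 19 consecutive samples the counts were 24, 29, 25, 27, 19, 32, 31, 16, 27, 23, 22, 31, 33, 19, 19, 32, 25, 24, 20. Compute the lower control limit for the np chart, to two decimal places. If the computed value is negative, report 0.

10.59

p̄ = Σdᵢ / (k·n) = 478 / (19 × 400) = 0.06289
LCL = np̄ − 3·√(np̄(1−p̄)) = 25.1579 − 3 × 4.8555 = 10.5915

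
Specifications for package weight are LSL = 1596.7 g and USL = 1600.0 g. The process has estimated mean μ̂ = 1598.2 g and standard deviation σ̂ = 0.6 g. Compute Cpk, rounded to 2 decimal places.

Cpu = (USL − μ̂) / (3σ̂) = (1600.0 − 1598.2) / (3 × 0.6) = 1.0000; Cpl = (μ̂ − LSL) / (3σ̂) = (1598.2 − 1596.7) / (3 × 0.6) = 0.8333; Cpk = min(Cpu, Cpl) = 0.8333

0.83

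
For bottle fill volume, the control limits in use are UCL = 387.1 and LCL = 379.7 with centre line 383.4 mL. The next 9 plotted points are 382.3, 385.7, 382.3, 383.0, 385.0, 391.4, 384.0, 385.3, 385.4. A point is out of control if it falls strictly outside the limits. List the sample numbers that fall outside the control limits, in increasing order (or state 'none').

6

Compare each point to [379.7, 387.1]: sample 6 = 391.4 > UCL.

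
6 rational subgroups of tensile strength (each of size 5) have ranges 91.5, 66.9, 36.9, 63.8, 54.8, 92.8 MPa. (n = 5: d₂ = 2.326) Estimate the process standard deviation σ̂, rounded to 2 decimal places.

R̄ = (91.5 + 66.9 + 36.9 + 63.8 + 54.8 + 92.8) / 6 = 67.7833
σ̂ = R̄ / d₂ = 67.7833 / 2.326 = 29.1416

29.14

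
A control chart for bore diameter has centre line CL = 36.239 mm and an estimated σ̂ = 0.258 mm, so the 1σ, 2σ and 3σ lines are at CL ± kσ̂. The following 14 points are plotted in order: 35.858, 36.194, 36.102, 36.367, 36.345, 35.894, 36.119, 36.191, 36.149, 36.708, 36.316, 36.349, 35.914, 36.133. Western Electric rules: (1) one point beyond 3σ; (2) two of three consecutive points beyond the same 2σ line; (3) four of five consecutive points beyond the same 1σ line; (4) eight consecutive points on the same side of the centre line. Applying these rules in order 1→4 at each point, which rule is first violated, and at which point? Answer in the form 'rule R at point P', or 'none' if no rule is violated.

none

Zone of each point (C = within 1σ̂, B = 1σ̂–2σ̂, A = 2σ̂–3σ̂, * = beyond 3σ̂; sign = side of CL): 1:-B, 2:-C, 3:-C, 4:+C, 5:+C, 6:-B, 7:-C, 8:-C, 9:-C, 10:+B, 11:+C, 12:+C, 13:-B, 14:-C
No rule fires across all 14 points.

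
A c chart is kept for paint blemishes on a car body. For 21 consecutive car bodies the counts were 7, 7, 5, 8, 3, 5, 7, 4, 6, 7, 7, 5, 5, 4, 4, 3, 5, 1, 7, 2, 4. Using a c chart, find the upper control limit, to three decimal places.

c̄ = (7 + 7 + 5 + 8 + 3 + 5 + 7 + 4 + 6 + 7 + 7 + 5 + 5 + 4 + 4 + 3 + 5 + 1 + 7 + 2 + 4) / 21 = 106 / 21 = 5.0476
UCL = c̄ + 3√c̄ = 5.0476 + 3 × √5.0476 = 5.0476 + 3 × 2.2467 = 11.7877

11.788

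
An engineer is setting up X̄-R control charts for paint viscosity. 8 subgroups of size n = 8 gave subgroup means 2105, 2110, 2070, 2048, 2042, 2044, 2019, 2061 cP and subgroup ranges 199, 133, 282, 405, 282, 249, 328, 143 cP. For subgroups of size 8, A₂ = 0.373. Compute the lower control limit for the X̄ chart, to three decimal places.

X̄̄ = (2105 + 2110 + 2070 + 2048 + 2042 + 2044 + 2019 + 2061) / 8 = 16499.0000 / 8 = 2062.3750
R̄ = (199 + 133 + 282 + 405 + 282 + 249 + 328 + 143) / 8 = 2021.0000 / 8 = 252.6250
LCL = X̄̄ − A₂·R̄ = 2062.3750 − 0.373 × 252.6250 = 1968.1459

1968.146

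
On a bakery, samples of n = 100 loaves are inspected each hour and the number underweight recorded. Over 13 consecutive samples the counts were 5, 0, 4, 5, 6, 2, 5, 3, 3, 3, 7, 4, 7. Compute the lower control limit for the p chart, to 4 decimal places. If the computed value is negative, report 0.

p̄ = Σdᵢ / (k·n) = 54 / (13 × 100) = 0.04154
LCL = p̄ − 3·√(p̄(1−p̄)/n) = 0.04154 − 3 × 0.01995 = -0.01832 → 0 (negative, so LCL = 0)

0.0000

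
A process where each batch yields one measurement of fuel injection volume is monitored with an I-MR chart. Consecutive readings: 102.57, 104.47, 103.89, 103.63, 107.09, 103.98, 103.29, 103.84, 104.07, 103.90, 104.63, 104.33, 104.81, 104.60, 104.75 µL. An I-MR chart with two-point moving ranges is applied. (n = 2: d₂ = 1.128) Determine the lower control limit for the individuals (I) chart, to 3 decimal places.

101.821

X̄ = (102.57 + 104.47 + 103.89 + 103.63 + 107.09 + 103.98 + 103.29 + 103.84 + 104.07 + 103.90 + 104.63 + 104.33 + 104.81 + 104.60 + 104.75) / 15 = 104.2567
Moving ranges: 1.90, 0.58, 0.26, 3.46, 3.11, 0.69, 0.55, 0.23, 0.17, 0.73, 0.30, 0.48, 0.21, 0.15; M̄R̄ = 12.8200 / 14 = 0.9157
LCL = X̄ − 3·M̄R̄/d₂ = 104.2567 − 3 × 0.9157 / 1.128 = 101.8213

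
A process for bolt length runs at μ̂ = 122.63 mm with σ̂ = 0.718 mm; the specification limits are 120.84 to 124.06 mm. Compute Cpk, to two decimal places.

0.66

Cpu = (USL − μ̂) / (3σ̂) = (124.06 − 122.63) / (3 × 0.718) = 0.6639; Cpl = (μ̂ − LSL) / (3σ̂) = (122.63 − 120.84) / (3 × 0.718) = 0.8310; Cpk = min(Cpu, Cpl) = 0.6639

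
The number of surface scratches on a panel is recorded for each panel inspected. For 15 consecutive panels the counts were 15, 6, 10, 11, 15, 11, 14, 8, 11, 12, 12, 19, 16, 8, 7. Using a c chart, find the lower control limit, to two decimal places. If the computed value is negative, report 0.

1.42

c̄ = (15 + 6 + 10 + 11 + 15 + 11 + 14 + 8 + 11 + 12 + 12 + 19 + 16 + 8 + 7) / 15 = 175 / 15 = 11.6667
LCL = c̄ − 3√c̄ = 11.6667 − 3 × 3.4157 = 1.4197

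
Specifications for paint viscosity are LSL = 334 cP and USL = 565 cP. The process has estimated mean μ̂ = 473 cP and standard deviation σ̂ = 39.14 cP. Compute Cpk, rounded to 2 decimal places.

Cpu = (USL − μ̂) / (3σ̂) = (565 − 473) / (3 × 39.14) = 0.7835; Cpl = (μ̂ − LSL) / (3σ̂) = (473 − 334) / (3 × 39.14) = 1.1838; Cpk = min(Cpu, Cpl) = 0.7835

0.78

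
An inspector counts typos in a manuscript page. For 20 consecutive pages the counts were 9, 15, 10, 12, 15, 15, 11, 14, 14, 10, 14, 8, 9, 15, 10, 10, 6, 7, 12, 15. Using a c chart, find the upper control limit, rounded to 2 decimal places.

c̄ = (9 + 15 + 10 + 12 + 15 + 15 + 11 + 14 + 14 + 10 + 14 + 8 + 9 + 15 + 10 + 10 + 6 + 7 + 12 + 15) / 20 = 231 / 20 = 11.5500
UCL = c̄ + 3√c̄ = 11.5500 + 3 × √11.5500 = 11.5500 + 3 × 3.3985 = 21.7456

21.75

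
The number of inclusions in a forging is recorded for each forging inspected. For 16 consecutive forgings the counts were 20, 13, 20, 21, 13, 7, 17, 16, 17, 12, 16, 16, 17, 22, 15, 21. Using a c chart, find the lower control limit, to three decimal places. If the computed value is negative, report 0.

c̄ = (20 + 13 + 20 + 21 + 13 + 7 + 17 + 16 + 17 + 12 + 16 + 16 + 17 + 22 + 15 + 21) / 16 = 263 / 16 = 16.4375
LCL = c̄ − 3√c̄ = 16.4375 − 3 × 4.0543 = 4.2745

4.275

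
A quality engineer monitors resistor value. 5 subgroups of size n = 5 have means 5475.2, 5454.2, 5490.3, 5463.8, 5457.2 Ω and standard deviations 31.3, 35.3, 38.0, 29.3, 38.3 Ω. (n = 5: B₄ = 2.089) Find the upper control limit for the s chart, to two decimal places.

71.95

s̄ = (31.3 + 35.3 + 38.0 + 29.3 + 38.3) / 5 = 34.4400
UCL_s = B₄·s̄ = 2.089 × 34.4400 = 71.9452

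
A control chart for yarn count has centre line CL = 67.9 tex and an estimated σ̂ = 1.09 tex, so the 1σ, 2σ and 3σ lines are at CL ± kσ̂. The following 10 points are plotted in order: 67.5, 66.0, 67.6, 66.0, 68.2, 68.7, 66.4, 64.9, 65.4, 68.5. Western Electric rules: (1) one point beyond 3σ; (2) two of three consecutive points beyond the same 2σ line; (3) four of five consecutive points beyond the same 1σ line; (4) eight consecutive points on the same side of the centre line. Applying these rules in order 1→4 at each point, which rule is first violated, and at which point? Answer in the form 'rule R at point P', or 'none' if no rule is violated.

rule 2 at point 9

Zone of each point (C = within 1σ̂, B = 1σ̂–2σ̂, A = 2σ̂–3σ̂, * = beyond 3σ̂; sign = side of CL): 1:-C, 2:-B, 3:-C, 4:-B, 5:+C, 6:+C, 7:-B, 8:-A, 9:-A, 10:+C
Rule 2 (two of three consecutive points beyond the same 2σ limit) is satisfied at point 9.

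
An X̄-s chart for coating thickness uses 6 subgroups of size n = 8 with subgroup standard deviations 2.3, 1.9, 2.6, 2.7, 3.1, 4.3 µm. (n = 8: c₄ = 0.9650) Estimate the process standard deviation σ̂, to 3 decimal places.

s̄ = (2.3 + 1.9 + 2.6 + 2.7 + 3.1 + 4.3) / 6 = 2.8167
σ̂ = s̄ / c₄ = 2.8167 / 0.9650 = 2.9188

2.919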